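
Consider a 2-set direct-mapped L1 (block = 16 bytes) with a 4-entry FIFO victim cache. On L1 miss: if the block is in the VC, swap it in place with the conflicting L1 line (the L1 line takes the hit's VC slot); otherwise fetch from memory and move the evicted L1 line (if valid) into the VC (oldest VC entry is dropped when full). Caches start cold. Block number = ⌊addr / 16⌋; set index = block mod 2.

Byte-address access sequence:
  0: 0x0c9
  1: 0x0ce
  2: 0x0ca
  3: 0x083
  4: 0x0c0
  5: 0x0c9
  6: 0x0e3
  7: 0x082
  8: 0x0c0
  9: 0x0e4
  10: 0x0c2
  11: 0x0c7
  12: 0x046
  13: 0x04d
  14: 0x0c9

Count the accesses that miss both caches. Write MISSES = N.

0: 0xc9 (blk 12, set 0) → MISS  vc=[]
1: 0xce (blk 12, set 0) → L1-HIT  vc=[]
2: 0xca (blk 12, set 0) → L1-HIT  vc=[]
3: 0x83 (blk 8, set 0) → MISS  vc=[12]
4: 0xc0 (blk 12, set 0) → VC-HIT  vc=[8]
5: 0xc9 (blk 12, set 0) → L1-HIT  vc=[8]
6: 0xe3 (blk 14, set 0) → MISS  vc=[8, 12]
7: 0x82 (blk 8, set 0) → VC-HIT  vc=[14, 12]
8: 0xc0 (blk 12, set 0) → VC-HIT  vc=[14, 8]
9: 0xe4 (blk 14, set 0) → VC-HIT  vc=[12, 8]
10: 0xc2 (blk 12, set 0) → VC-HIT  vc=[14, 8]
11: 0xc7 (blk 12, set 0) → L1-HIT  vc=[14, 8]
12: 0x46 (blk 4, set 0) → MISS  vc=[14, 8, 12]
13: 0x4d (blk 4, set 0) → L1-HIT  vc=[14, 8, 12]
14: 0xc9 (blk 12, set 0) → VC-HIT  vc=[14, 8, 4]

MISSES = 4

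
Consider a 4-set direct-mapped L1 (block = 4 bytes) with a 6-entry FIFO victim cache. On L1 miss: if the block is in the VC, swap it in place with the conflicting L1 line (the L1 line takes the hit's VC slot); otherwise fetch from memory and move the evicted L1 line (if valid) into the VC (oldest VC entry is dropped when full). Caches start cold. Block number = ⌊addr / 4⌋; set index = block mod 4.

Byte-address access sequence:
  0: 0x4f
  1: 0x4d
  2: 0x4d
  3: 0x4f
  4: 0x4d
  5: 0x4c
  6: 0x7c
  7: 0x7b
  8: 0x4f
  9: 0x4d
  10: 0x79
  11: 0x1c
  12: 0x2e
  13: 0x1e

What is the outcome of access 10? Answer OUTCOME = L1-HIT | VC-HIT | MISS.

OUTCOME = L1-HIT

0: 0x4f (blk 19, set 3) → MISS  vc=[]
1: 0x4d (blk 19, set 3) → L1-HIT  vc=[]
2: 0x4d (blk 19, set 3) → L1-HIT  vc=[]
3: 0x4f (blk 19, set 3) → L1-HIT  vc=[]
4: 0x4d (blk 19, set 3) → L1-HIT  vc=[]
5: 0x4c (blk 19, set 3) → L1-HIT  vc=[]
6: 0x7c (blk 31, set 3) → MISS  vc=[19]
7: 0x7b (blk 30, set 2) → MISS  vc=[19]
8: 0x4f (blk 19, set 3) → VC-HIT  vc=[31]
9: 0x4d (blk 19, set 3) → L1-HIT  vc=[31]
10: 0x79 (blk 30, set 2) → L1-HIT  vc=[31]
11: 0x1c (blk 7, set 3) → MISS  vc=[31, 19]
12: 0x2e (blk 11, set 3) → MISS  vc=[31, 19, 7]
13: 0x1e (blk 7, set 3) → VC-HIT  vc=[31, 19, 11]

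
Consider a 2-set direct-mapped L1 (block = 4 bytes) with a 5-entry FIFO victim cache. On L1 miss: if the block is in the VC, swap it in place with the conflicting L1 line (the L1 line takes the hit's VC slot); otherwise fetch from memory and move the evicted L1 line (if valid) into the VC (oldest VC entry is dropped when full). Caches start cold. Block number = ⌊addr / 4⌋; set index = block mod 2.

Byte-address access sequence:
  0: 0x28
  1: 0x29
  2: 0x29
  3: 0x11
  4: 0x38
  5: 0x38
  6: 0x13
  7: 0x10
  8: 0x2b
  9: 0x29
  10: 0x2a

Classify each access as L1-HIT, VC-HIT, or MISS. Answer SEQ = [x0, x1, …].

0: 0x28 (blk 10, set 0) → MISS  vc=[]
1: 0x29 (blk 10, set 0) → L1-HIT  vc=[]
2: 0x29 (blk 10, set 0) → L1-HIT  vc=[]
3: 0x11 (blk 4, set 0) → MISS  vc=[10]
4: 0x38 (blk 14, set 0) → MISS  vc=[10, 4]
5: 0x38 (blk 14, set 0) → L1-HIT  vc=[10, 4]
6: 0x13 (blk 4, set 0) → VC-HIT  vc=[10, 14]
7: 0x10 (blk 4, set 0) → L1-HIT  vc=[10, 14]
8: 0x2b (blk 10, set 0) → VC-HIT  vc=[4, 14]
9: 0x29 (blk 10, set 0) → L1-HIT  vc=[4, 14]
10: 0x2a (blk 10, set 0) → L1-HIT  vc=[4, 14]

SEQ = [MISS, L1-HIT, L1-HIT, MISS, MISS, L1-HIT, VC-HIT, L1-HIT, VC-HIT, L1-HIT, L1-HIT]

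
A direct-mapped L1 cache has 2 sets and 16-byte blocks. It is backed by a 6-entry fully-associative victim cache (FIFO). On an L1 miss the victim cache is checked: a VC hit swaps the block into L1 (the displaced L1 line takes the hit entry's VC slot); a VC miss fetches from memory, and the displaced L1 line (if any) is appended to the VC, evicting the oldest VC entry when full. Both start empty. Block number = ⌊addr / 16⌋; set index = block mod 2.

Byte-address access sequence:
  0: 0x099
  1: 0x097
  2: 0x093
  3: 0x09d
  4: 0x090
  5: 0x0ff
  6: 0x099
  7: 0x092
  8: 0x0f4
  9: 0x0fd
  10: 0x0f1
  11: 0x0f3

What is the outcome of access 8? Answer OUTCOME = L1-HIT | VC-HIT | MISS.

  [0] addr=0x99 blk=9 s=1: MISS | VC []
  [1] addr=0x97 blk=9 s=1: L1-HIT | VC []
  [2] addr=0x93 blk=9 s=1: L1-HIT | VC []
  [3] addr=0x9d blk=9 s=1: L1-HIT | VC []
  [4] addr=0x90 blk=9 s=1: L1-HIT | VC []
  [5] addr=0xff blk=15 s=1: MISS | VC [9]
  [6] addr=0x99 blk=9 s=1: VC-HIT | VC [15]
  [7] addr=0x92 blk=9 s=1: L1-HIT | VC [15]
  [8] addr=0xf4 blk=15 s=1: VC-HIT | VC [9]
  [9] addr=0xfd blk=15 s=1: L1-HIT | VC [9]
  [10] addr=0xf1 blk=15 s=1: L1-HIT | VC [9]
  [11] addr=0xf3 blk=15 s=1: L1-HIT | VC [9]

OUTCOME = VC-HIT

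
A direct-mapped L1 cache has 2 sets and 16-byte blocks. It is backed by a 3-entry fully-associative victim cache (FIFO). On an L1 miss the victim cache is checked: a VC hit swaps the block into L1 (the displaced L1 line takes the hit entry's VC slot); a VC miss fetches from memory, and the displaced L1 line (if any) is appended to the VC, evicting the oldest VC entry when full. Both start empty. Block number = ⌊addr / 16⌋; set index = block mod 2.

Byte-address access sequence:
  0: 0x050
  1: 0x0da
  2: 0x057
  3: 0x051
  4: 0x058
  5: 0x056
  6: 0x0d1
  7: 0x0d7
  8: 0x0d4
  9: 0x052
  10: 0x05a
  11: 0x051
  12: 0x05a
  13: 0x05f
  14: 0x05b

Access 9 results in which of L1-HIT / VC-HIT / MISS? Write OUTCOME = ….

OUTCOME = VC-HIT

#0 0x50→b5/s1 MISS; vc=[]
#1 0xda→b13/s1 MISS; vc=[5]
#2 0x57→b5/s1 VC-HIT; vc=[13]
#3 0x51→b5/s1 L1-HIT; vc=[13]
#4 0x58→b5/s1 L1-HIT; vc=[13]
#5 0x56→b5/s1 L1-HIT; vc=[13]
#6 0xd1→b13/s1 VC-HIT; vc=[5]
#7 0xd7→b13/s1 L1-HIT; vc=[5]
#8 0xd4→b13/s1 L1-HIT; vc=[5]
#9 0x52→b5/s1 VC-HIT; vc=[13]
#10 0x5a→b5/s1 L1-HIT; vc=[13]
#11 0x51→b5/s1 L1-HIT; vc=[13]
#12 0x5a→b5/s1 L1-HIT; vc=[13]
#13 0x5f→b5/s1 L1-HIT; vc=[13]
#14 0x5b→b5/s1 L1-HIT; vc=[13]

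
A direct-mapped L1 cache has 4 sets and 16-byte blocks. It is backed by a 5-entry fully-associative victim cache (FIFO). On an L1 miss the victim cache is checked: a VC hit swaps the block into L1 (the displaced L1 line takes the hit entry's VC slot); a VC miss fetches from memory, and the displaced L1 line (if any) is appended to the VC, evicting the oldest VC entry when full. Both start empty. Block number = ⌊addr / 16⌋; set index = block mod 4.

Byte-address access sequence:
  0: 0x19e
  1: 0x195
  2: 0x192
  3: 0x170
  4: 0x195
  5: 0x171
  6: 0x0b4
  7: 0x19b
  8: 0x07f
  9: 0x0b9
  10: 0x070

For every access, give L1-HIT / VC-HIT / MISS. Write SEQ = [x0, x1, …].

SEQ = [MISS, L1-HIT, L1-HIT, MISS, L1-HIT, L1-HIT, MISS, L1-HIT, MISS, VC-HIT, VC-HIT]

0: 0x19e (blk 25, set 1) → MISS  vc=[]
1: 0x195 (blk 25, set 1) → L1-HIT  vc=[]
2: 0x192 (blk 25, set 1) → L1-HIT  vc=[]
3: 0x170 (blk 23, set 3) → MISS  vc=[]
4: 0x195 (blk 25, set 1) → L1-HIT  vc=[]
5: 0x171 (blk 23, set 3) → L1-HIT  vc=[]
6: 0xb4 (blk 11, set 3) → MISS  vc=[23]
7: 0x19b (blk 25, set 1) → L1-HIT  vc=[23]
8: 0x7f (blk 7, set 3) → MISS  vc=[23, 11]
9: 0xb9 (blk 11, set 3) → VC-HIT  vc=[23, 7]
10: 0x70 (blk 7, set 3) → VC-HIT  vc=[23, 11]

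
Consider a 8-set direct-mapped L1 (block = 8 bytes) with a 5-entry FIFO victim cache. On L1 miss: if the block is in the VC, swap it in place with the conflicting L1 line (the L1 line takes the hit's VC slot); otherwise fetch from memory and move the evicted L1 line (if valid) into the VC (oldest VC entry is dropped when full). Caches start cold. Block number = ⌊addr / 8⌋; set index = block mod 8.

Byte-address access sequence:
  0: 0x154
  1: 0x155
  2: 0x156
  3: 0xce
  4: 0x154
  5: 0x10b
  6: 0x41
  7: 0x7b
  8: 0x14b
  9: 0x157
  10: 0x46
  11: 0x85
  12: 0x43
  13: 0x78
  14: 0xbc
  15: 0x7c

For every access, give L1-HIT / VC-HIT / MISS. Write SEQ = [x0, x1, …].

  [0] addr=0x154 blk=42 s=2: MISS | VC []
  [1] addr=0x155 blk=42 s=2: L1-HIT | VC []
  [2] addr=0x156 blk=42 s=2: L1-HIT | VC []
  [3] addr=0xce blk=25 s=1: MISS | VC []
  [4] addr=0x154 blk=42 s=2: L1-HIT | VC []
  [5] addr=0x10b blk=33 s=1: MISS | VC [25]
  [6] addr=0x41 blk=8 s=0: MISS | VC [25]
  [7] addr=0x7b blk=15 s=7: MISS | VC [25]
  [8] addr=0x14b blk=41 s=1: MISS | VC [25, 33]
  [9] addr=0x157 blk=42 s=2: L1-HIT | VC [25, 33]
  [10] addr=0x46 blk=8 s=0: L1-HIT | VC [25, 33]
  [11] addr=0x85 blk=16 s=0: MISS | VC [25, 33, 8]
  [12] addr=0x43 blk=8 s=0: VC-HIT | VC [25, 33, 16]
  [13] addr=0x78 blk=15 s=7: L1-HIT | VC [25, 33, 16]
  [14] addr=0xbc blk=23 s=7: MISS | VC [25, 33, 16, 15]
  [15] addr=0x7c blk=15 s=7: VC-HIT | VC [25, 33, 16, 23]

SEQ = [MISS, L1-HIT, L1-HIT, MISS, L1-HIT, MISS, MISS, MISS, MISS, L1-HIT, L1-HIT, MISS, VC-HIT, L1-HIT, MISS, VC-HIT]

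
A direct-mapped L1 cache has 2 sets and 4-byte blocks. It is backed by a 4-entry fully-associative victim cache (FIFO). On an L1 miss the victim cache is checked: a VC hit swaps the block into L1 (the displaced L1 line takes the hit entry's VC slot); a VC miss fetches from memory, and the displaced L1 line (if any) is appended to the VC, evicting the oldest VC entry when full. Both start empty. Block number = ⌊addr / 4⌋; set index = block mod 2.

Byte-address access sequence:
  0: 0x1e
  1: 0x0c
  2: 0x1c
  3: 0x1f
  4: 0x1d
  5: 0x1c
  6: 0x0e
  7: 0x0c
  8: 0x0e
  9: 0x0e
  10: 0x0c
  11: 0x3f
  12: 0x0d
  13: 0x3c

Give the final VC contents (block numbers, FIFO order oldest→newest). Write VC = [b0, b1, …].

  [0] addr=0x1e blk=7 s=1: MISS | VC []
  [1] addr=0xc blk=3 s=1: MISS | VC [7]
  [2] addr=0x1c blk=7 s=1: VC-HIT | VC [3]
  [3] addr=0x1f blk=7 s=1: L1-HIT | VC [3]
  [4] addr=0x1d blk=7 s=1: L1-HIT | VC [3]
  [5] addr=0x1c blk=7 s=1: L1-HIT | VC [3]
  [6] addr=0xe blk=3 s=1: VC-HIT | VC [7]
  [7] addr=0xc blk=3 s=1: L1-HIT | VC [7]
  [8] addr=0xe blk=3 s=1: L1-HIT | VC [7]
  [9] addr=0xe blk=3 s=1: L1-HIT | VC [7]
  [10] addr=0xc blk=3 s=1: L1-HIT | VC [7]
  [11] addr=0x3f blk=15 s=1: MISS | VC [7, 3]
  [12] addr=0xd blk=3 s=1: VC-HIT | VC [7, 15]
  [13] addr=0x3c blk=15 s=1: VC-HIT | VC [7, 3]

VC = [7, 3]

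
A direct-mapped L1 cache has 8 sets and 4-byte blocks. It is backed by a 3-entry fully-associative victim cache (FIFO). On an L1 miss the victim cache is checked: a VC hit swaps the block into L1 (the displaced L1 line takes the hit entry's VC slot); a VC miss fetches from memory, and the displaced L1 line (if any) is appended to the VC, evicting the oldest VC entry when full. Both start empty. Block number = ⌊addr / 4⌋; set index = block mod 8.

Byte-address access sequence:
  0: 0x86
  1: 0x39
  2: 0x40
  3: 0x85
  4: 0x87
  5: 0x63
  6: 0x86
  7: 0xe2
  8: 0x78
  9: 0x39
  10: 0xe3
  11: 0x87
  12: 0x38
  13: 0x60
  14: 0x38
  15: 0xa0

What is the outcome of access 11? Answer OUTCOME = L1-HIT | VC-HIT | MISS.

OUTCOME = L1-HIT

#0 0x86→b33/s1 MISS; vc=[]
#1 0x39→b14/s6 MISS; vc=[]
#2 0x40→b16/s0 MISS; vc=[]
#3 0x85→b33/s1 L1-HIT; vc=[]
#4 0x87→b33/s1 L1-HIT; vc=[]
#5 0x63→b24/s0 MISS; vc=[16]
#6 0x86→b33/s1 L1-HIT; vc=[16]
#7 0xe2→b56/s0 MISS; vc=[16,24]
#8 0x78→b30/s6 MISS; vc=[16,24,14]
#9 0x39→b14/s6 VC-HIT; vc=[16,24,30]
#10 0xe3→b56/s0 L1-HIT; vc=[16,24,30]
#11 0x87→b33/s1 L1-HIT; vc=[16,24,30]
#12 0x38→b14/s6 L1-HIT; vc=[16,24,30]
#13 0x60→b24/s0 VC-HIT; vc=[16,56,30]
#14 0x38→b14/s6 L1-HIT; vc=[16,56,30]
#15 0xa0→b40/s0 MISS; vc=[56,30,24]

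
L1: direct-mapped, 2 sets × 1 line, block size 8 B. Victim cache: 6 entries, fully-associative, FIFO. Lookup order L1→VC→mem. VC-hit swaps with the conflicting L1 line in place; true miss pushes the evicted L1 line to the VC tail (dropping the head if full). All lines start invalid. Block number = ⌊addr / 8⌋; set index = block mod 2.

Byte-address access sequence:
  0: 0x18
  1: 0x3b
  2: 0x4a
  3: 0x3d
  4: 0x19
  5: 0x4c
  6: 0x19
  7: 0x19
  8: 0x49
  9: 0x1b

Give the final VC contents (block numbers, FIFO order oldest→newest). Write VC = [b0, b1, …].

#0 0x18→b3/s1 MISS; vc=[]
#1 0x3b→b7/s1 MISS; vc=[3]
#2 0x4a→b9/s1 MISS; vc=[3,7]
#3 0x3d→b7/s1 VC-HIT; vc=[3,9]
#4 0x19→b3/s1 VC-HIT; vc=[7,9]
#5 0x4c→b9/s1 VC-HIT; vc=[7,3]
#6 0x19→b3/s1 VC-HIT; vc=[7,9]
#7 0x19→b3/s1 L1-HIT; vc=[7,9]
#8 0x49→b9/s1 VC-HIT; vc=[7,3]
#9 0x1b→b3/s1 VC-HIT; vc=[7,9]

VC = [7, 9]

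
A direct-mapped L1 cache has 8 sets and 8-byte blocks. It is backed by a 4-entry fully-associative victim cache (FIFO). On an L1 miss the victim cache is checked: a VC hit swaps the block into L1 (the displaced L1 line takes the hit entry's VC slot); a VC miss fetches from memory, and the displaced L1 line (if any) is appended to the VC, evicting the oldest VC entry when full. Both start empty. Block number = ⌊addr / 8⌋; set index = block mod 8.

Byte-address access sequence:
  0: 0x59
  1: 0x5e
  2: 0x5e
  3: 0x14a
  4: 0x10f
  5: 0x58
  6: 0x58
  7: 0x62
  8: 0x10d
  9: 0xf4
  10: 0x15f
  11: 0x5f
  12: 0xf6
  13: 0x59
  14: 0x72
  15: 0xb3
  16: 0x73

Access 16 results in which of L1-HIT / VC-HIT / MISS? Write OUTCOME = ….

#0 0x59→b11/s3 MISS; vc=[]
#1 0x5e→b11/s3 L1-HIT; vc=[]
#2 0x5e→b11/s3 L1-HIT; vc=[]
#3 0x14a→b41/s1 MISS; vc=[]
#4 0x10f→b33/s1 MISS; vc=[41]
#5 0x58→b11/s3 L1-HIT; vc=[41]
#6 0x58→b11/s3 L1-HIT; vc=[41]
#7 0x62→b12/s4 MISS; vc=[41]
#8 0x10d→b33/s1 L1-HIT; vc=[41]
#9 0xf4→b30/s6 MISS; vc=[41]
#10 0x15f→b43/s3 MISS; vc=[41,11]
#11 0x5f→b11/s3 VC-HIT; vc=[41,43]
#12 0xf6→b30/s6 L1-HIT; vc=[41,43]
#13 0x59→b11/s3 L1-HIT; vc=[41,43]
#14 0x72→b14/s6 MISS; vc=[41,43,30]
#15 0xb3→b22/s6 MISS; vc=[41,43,30,14]
#16 0x73→b14/s6 VC-HIT; vc=[41,43,30,22]

OUTCOME = VC-HIT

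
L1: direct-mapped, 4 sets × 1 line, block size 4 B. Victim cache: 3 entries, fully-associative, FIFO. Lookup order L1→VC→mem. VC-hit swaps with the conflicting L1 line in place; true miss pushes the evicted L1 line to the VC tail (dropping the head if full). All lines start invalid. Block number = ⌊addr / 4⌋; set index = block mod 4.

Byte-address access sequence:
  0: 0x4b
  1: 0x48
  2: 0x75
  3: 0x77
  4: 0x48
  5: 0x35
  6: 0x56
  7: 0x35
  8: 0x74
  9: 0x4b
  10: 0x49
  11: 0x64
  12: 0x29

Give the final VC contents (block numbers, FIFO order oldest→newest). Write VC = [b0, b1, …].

  [0] addr=0x4b blk=18 s=2: MISS | VC []
  [1] addr=0x48 blk=18 s=2: L1-HIT | VC []
  [2] addr=0x75 blk=29 s=1: MISS | VC []
  [3] addr=0x77 blk=29 s=1: L1-HIT | VC []
  [4] addr=0x48 blk=18 s=2: L1-HIT | VC []
  [5] addr=0x35 blk=13 s=1: MISS | VC [29]
  [6] addr=0x56 blk=21 s=1: MISS | VC [29, 13]
  [7] addr=0x35 blk=13 s=1: VC-HIT | VC [29, 21]
  [8] addr=0x74 blk=29 s=1: VC-HIT | VC [13, 21]
  [9] addr=0x4b blk=18 s=2: L1-HIT | VC [13, 21]
  [10] addr=0x49 blk=18 s=2: L1-HIT | VC [13, 21]
  [11] addr=0x64 blk=25 s=1: MISS | VC [13, 21, 29]
  [12] addr=0x29 blk=10 s=2: MISS | VC [21, 29, 18]

VC = [21, 29, 18]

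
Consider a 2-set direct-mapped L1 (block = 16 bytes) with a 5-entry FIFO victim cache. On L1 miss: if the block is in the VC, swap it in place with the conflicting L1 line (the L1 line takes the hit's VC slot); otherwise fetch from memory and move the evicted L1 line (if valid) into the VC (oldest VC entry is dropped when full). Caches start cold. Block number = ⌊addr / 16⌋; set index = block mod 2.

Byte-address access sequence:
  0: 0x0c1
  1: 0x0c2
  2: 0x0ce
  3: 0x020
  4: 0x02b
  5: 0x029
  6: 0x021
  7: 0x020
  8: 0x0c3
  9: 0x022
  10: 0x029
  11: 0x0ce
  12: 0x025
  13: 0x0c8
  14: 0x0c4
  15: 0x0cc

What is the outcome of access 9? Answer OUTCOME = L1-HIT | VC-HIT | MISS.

OUTCOME = VC-HIT

  [0] addr=0xc1 blk=12 s=0: MISS | VC []
  [1] addr=0xc2 blk=12 s=0: L1-HIT | VC []
  [2] addr=0xce blk=12 s=0: L1-HIT | VC []
  [3] addr=0x20 blk=2 s=0: MISS | VC [12]
  [4] addr=0x2b blk=2 s=0: L1-HIT | VC [12]
  [5] addr=0x29 blk=2 s=0: L1-HIT | VC [12]
  [6] addr=0x21 blk=2 s=0: L1-HIT | VC [12]
  [7] addr=0x20 blk=2 s=0: L1-HIT | VC [12]
  [8] addr=0xc3 blk=12 s=0: VC-HIT | VC [2]
  [9] addr=0x22 blk=2 s=0: VC-HIT | VC [12]
  [10] addr=0x29 blk=2 s=0: L1-HIT | VC [12]
  [11] addr=0xce blk=12 s=0: VC-HIT | VC [2]
  [12] addr=0x25 blk=2 s=0: VC-HIT | VC [12]
  [13] addr=0xc8 blk=12 s=0: VC-HIT | VC [2]
  [14] addr=0xc4 blk=12 s=0: L1-HIT | VC [2]
  [15] addr=0xcc blk=12 s=0: L1-HIT | VC [2]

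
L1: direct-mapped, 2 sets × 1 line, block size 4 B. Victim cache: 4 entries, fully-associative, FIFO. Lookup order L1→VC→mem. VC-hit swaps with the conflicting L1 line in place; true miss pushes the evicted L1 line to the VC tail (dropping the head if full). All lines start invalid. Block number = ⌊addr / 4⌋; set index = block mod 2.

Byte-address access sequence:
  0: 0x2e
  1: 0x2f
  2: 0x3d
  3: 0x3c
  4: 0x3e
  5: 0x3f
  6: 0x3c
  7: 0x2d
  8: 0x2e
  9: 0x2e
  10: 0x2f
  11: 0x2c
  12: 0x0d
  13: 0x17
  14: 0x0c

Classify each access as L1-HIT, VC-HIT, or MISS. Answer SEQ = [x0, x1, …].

#0 0x2e→b11/s1 MISS; vc=[]
#1 0x2f→b11/s1 L1-HIT; vc=[]
#2 0x3d→b15/s1 MISS; vc=[11]
#3 0x3c→b15/s1 L1-HIT; vc=[11]
#4 0x3e→b15/s1 L1-HIT; vc=[11]
#5 0x3f→b15/s1 L1-HIT; vc=[11]
#6 0x3c→b15/s1 L1-HIT; vc=[11]
#7 0x2d→b11/s1 VC-HIT; vc=[15]
#8 0x2e→b11/s1 L1-HIT; vc=[15]
#9 0x2e→b11/s1 L1-HIT; vc=[15]
#10 0x2f→b11/s1 L1-HIT; vc=[15]
#11 0x2c→b11/s1 L1-HIT; vc=[15]
#12 0xd→b3/s1 MISS; vc=[15,11]
#13 0x17→b5/s1 MISS; vc=[15,11,3]
#14 0xc→b3/s1 VC-HIT; vc=[15,11,5]

SEQ = [MISS, L1-HIT, MISS, L1-HIT, L1-HIT, L1-HIT, L1-HIT, VC-HIT, L1-HIT, L1-HIT, L1-HIT, L1-HIT, MISS, MISS, VC-HIT]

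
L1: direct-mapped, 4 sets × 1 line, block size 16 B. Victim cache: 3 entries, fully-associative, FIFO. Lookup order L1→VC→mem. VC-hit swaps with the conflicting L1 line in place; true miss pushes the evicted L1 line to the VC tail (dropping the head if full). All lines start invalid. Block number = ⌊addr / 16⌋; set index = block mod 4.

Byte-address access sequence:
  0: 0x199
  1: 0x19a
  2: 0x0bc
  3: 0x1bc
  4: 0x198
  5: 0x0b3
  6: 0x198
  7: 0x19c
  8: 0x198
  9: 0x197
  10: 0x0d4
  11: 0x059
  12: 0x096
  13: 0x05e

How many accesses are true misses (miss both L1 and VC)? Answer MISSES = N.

MISSES = 6

0: 0x199 (blk 25, set 1) → MISS  vc=[]
1: 0x19a (blk 25, set 1) → L1-HIT  vc=[]
2: 0xbc (blk 11, set 3) → MISS  vc=[]
3: 0x1bc (blk 27, set 3) → MISS  vc=[11]
4: 0x198 (blk 25, set 1) → L1-HIT  vc=[11]
5: 0xb3 (blk 11, set 3) → VC-HIT  vc=[27]
6: 0x198 (blk 25, set 1) → L1-HIT  vc=[27]
7: 0x19c (blk 25, set 1) → L1-HIT  vc=[27]
8: 0x198 (blk 25, set 1) → L1-HIT  vc=[27]
9: 0x197 (blk 25, set 1) → L1-HIT  vc=[27]
10: 0xd4 (blk 13, set 1) → MISS  vc=[27, 25]
11: 0x59 (blk 5, set 1) → MISS  vc=[27, 25, 13]
12: 0x96 (blk 9, set 1) → MISS  vc=[25, 13, 5]
13: 0x5e (blk 5, set 1) → VC-HIT  vc=[25, 13, 9]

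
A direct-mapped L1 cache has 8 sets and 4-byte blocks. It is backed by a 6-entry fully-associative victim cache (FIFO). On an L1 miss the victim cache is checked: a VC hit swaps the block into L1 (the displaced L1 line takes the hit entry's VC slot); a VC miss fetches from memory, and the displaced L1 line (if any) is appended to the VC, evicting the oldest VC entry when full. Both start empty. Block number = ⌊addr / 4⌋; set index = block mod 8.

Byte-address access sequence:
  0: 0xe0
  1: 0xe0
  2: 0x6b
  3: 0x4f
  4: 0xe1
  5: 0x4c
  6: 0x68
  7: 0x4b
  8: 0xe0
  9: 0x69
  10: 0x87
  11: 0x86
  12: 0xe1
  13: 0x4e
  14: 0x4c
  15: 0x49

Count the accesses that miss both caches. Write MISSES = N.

#0 0xe0→b56/s0 MISS; vc=[]
#1 0xe0→b56/s0 L1-HIT; vc=[]
#2 0x6b→b26/s2 MISS; vc=[]
#3 0x4f→b19/s3 MISS; vc=[]
#4 0xe1→b56/s0 L1-HIT; vc=[]
#5 0x4c→b19/s3 L1-HIT; vc=[]
#6 0x68→b26/s2 L1-HIT; vc=[]
#7 0x4b→b18/s2 MISS; vc=[26]
#8 0xe0→b56/s0 L1-HIT; vc=[26]
#9 0x69→b26/s2 VC-HIT; vc=[18]
#10 0x87→b33/s1 MISS; vc=[18]
#11 0x86→b33/s1 L1-HIT; vc=[18]
#12 0xe1→b56/s0 L1-HIT; vc=[18]
#13 0x4e→b19/s3 L1-HIT; vc=[18]
#14 0x4c→b19/s3 L1-HIT; vc=[18]
#15 0x49→b18/s2 VC-HIT; vc=[26]

MISSES = 5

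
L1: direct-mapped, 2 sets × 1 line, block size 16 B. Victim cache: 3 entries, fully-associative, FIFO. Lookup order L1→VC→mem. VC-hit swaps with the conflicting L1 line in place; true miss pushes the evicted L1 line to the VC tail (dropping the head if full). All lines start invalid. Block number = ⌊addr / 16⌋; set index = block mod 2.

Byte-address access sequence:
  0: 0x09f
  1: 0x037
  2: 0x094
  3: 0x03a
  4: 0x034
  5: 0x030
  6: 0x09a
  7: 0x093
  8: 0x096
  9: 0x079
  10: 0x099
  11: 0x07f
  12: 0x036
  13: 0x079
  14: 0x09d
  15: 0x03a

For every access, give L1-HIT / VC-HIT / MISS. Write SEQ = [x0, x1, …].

0: 0x9f (blk 9, set 1) → MISS  vc=[]
1: 0x37 (blk 3, set 1) → MISS  vc=[9]
2: 0x94 (blk 9, set 1) → VC-HIT  vc=[3]
3: 0x3a (blk 3, set 1) → VC-HIT  vc=[9]
4: 0x34 (blk 3, set 1) → L1-HIT  vc=[9]
5: 0x30 (blk 3, set 1) → L1-HIT  vc=[9]
6: 0x9a (blk 9, set 1) → VC-HIT  vc=[3]
7: 0x93 (blk 9, set 1) → L1-HIT  vc=[3]
8: 0x96 (blk 9, set 1) → L1-HIT  vc=[3]
9: 0x79 (blk 7, set 1) → MISS  vc=[3, 9]
10: 0x99 (blk 9, set 1) → VC-HIT  vc=[3, 7]
11: 0x7f (blk 7, set 1) → VC-HIT  vc=[3, 9]
12: 0x36 (blk 3, set 1) → VC-HIT  vc=[7, 9]
13: 0x79 (blk 7, set 1) → VC-HIT  vc=[3, 9]
14: 0x9d (blk 9, set 1) → VC-HIT  vc=[3, 7]
15: 0x3a (blk 3, set 1) → VC-HIT  vc=[9, 7]

SEQ = [MISS, MISS, VC-HIT, VC-HIT, L1-HIT, L1-HIT, VC-HIT, L1-HIT, L1-HIT, MISS, VC-HIT, VC-HIT, VC-HIT, VC-HIT, VC-HIT, VC-HIT]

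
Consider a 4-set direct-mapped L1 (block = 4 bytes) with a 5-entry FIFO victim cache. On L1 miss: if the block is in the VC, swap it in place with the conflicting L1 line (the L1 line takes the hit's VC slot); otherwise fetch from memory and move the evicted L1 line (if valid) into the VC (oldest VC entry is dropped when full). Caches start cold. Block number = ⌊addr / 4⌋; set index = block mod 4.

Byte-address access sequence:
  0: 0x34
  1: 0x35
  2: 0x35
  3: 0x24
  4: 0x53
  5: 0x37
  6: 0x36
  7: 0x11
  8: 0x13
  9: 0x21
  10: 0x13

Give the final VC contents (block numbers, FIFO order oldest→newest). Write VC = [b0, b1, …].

VC = [9, 20, 8]

#0 0x34→b13/s1 MISS; vc=[]
#1 0x35→b13/s1 L1-HIT; vc=[]
#2 0x35→b13/s1 L1-HIT; vc=[]
#3 0x24→b9/s1 MISS; vc=[13]
#4 0x53→b20/s0 MISS; vc=[13]
#5 0x37→b13/s1 VC-HIT; vc=[9]
#6 0x36→b13/s1 L1-HIT; vc=[9]
#7 0x11→b4/s0 MISS; vc=[9,20]
#8 0x13→b4/s0 L1-HIT; vc=[9,20]
#9 0x21→b8/s0 MISS; vc=[9,20,4]
#10 0x13→b4/s0 VC-HIT; vc=[9,20,8]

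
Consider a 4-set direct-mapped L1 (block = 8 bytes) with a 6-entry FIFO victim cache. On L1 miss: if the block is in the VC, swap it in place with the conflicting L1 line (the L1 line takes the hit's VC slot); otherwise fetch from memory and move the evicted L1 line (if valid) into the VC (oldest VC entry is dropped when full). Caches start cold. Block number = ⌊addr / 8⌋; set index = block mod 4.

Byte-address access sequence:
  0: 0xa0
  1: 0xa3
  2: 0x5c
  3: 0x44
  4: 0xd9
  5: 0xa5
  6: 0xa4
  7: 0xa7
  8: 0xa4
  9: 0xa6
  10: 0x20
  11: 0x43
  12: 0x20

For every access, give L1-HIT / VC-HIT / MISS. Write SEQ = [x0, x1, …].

SEQ = [MISS, L1-HIT, MISS, MISS, MISS, VC-HIT, L1-HIT, L1-HIT, L1-HIT, L1-HIT, MISS, VC-HIT, VC-HIT]

#0 0xa0→b20/s0 MISS; vc=[]
#1 0xa3→b20/s0 L1-HIT; vc=[]
#2 0x5c→b11/s3 MISS; vc=[]
#3 0x44→b8/s0 MISS; vc=[20]
#4 0xd9→b27/s3 MISS; vc=[20,11]
#5 0xa5→b20/s0 VC-HIT; vc=[8,11]
#6 0xa4→b20/s0 L1-HIT; vc=[8,11]
#7 0xa7→b20/s0 L1-HIT; vc=[8,11]
#8 0xa4→b20/s0 L1-HIT; vc=[8,11]
#9 0xa6→b20/s0 L1-HIT; vc=[8,11]
#10 0x20→b4/s0 MISS; vc=[8,11,20]
#11 0x43→b8/s0 VC-HIT; vc=[4,11,20]
#12 0x20→b4/s0 VC-HIT; vc=[8,11,20]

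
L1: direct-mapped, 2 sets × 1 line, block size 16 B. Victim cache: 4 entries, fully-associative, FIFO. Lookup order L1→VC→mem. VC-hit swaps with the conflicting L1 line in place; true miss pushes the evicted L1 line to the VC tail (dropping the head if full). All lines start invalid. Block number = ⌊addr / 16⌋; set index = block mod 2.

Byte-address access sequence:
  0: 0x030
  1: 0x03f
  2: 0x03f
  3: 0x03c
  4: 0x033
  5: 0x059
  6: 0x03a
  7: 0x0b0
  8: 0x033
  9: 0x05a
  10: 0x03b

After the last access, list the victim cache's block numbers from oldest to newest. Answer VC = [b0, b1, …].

VC = [5, 11]

  [0] addr=0x30 blk=3 s=1: MISS | VC []
  [1] addr=0x3f blk=3 s=1: L1-HIT | VC []
  [2] addr=0x3f blk=3 s=1: L1-HIT | VC []
  [3] addr=0x3c blk=3 s=1: L1-HIT | VC []
  [4] addr=0x33 blk=3 s=1: L1-HIT | VC []
  [5] addr=0x59 blk=5 s=1: MISS | VC [3]
  [6] addr=0x3a blk=3 s=1: VC-HIT | VC [5]
  [7] addr=0xb0 blk=11 s=1: MISS | VC [5, 3]
  [8] addr=0x33 blk=3 s=1: VC-HIT | VC [5, 11]
  [9] addr=0x5a blk=5 s=1: VC-HIT | VC [3, 11]
  [10] addr=0x3b blk=3 s=1: VC-HIT | VC [5, 11]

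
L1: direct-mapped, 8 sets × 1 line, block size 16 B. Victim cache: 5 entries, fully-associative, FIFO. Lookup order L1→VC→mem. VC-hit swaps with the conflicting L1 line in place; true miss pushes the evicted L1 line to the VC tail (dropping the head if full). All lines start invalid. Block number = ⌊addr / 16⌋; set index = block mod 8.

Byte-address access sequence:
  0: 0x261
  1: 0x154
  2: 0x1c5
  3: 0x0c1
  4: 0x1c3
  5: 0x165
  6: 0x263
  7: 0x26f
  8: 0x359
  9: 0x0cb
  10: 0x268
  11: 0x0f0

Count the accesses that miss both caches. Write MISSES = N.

MISSES = 7

0: 0x261 (blk 38, set 6) → MISS  vc=[]
1: 0x154 (blk 21, set 5) → MISS  vc=[]
2: 0x1c5 (blk 28, set 4) → MISS  vc=[]
3: 0xc1 (blk 12, set 4) → MISS  vc=[28]
4: 0x1c3 (blk 28, set 4) → VC-HIT  vc=[12]
5: 0x165 (blk 22, set 6) → MISS  vc=[12, 38]
6: 0x263 (blk 38, set 6) → VC-HIT  vc=[12, 22]
7: 0x26f (blk 38, set 6) → L1-HIT  vc=[12, 22]
8: 0x359 (blk 53, set 5) → MISS  vc=[12, 22, 21]
9: 0xcb (blk 12, set 4) → VC-HIT  vc=[28, 22, 21]
10: 0x268 (blk 38, set 6) → L1-HIT  vc=[28, 22, 21]
11: 0xf0 (blk 15, set 7) → MISS  vc=[28, 22, 21]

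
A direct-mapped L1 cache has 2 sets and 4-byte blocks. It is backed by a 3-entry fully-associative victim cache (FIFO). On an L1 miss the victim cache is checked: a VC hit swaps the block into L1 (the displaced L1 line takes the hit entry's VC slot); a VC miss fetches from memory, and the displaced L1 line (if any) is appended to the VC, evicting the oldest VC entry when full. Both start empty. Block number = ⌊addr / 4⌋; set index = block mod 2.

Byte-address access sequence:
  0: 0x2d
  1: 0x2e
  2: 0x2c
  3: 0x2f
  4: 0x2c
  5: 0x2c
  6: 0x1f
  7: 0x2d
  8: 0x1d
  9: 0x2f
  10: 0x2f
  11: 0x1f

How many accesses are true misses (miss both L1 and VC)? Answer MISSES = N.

  [0] addr=0x2d blk=11 s=1: MISS | VC []
  [1] addr=0x2e blk=11 s=1: L1-HIT | VC []
  [2] addr=0x2c blk=11 s=1: L1-HIT | VC []
  [3] addr=0x2f blk=11 s=1: L1-HIT | VC []
  [4] addr=0x2c blk=11 s=1: L1-HIT | VC []
  [5] addr=0x2c blk=11 s=1: L1-HIT | VC []
  [6] addr=0x1f blk=7 s=1: MISS | VC [11]
  [7] addr=0x2d blk=11 s=1: VC-HIT | VC [7]
  [8] addr=0x1d blk=7 s=1: VC-HIT | VC [11]
  [9] addr=0x2f blk=11 s=1: VC-HIT | VC [7]
  [10] addr=0x2f blk=11 s=1: L1-HIT | VC [7]
  [11] addr=0x1f blk=7 s=1: VC-HIT | VC [11]

MISSES = 2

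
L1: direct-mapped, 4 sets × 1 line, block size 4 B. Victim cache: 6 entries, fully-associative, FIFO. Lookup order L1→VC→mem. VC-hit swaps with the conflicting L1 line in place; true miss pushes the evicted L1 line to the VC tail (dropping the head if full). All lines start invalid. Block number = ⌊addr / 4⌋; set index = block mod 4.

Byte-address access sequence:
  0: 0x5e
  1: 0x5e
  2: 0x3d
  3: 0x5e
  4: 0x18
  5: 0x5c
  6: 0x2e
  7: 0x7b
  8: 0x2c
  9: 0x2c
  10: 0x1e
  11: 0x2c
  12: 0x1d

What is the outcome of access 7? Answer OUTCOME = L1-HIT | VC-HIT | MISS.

OUTCOME = MISS

0: 0x5e (blk 23, set 3) → MISS  vc=[]
1: 0x5e (blk 23, set 3) → L1-HIT  vc=[]
2: 0x3d (blk 15, set 3) → MISS  vc=[23]
3: 0x5e (blk 23, set 3) → VC-HIT  vc=[15]
4: 0x18 (blk 6, set 2) → MISS  vc=[15]
5: 0x5c (blk 23, set 3) → L1-HIT  vc=[15]
6: 0x2e (blk 11, set 3) → MISS  vc=[15, 23]
7: 0x7b (blk 30, set 2) → MISS  vc=[15, 23, 6]
8: 0x2c (blk 11, set 3) → L1-HIT  vc=[15, 23, 6]
9: 0x2c (blk 11, set 3) → L1-HIT  vc=[15, 23, 6]
10: 0x1e (blk 7, set 3) → MISS  vc=[15, 23, 6, 11]
11: 0x2c (blk 11, set 3) → VC-HIT  vc=[15, 23, 6, 7]
12: 0x1d (blk 7, set 3) → VC-HIT  vc=[15, 23, 6, 11]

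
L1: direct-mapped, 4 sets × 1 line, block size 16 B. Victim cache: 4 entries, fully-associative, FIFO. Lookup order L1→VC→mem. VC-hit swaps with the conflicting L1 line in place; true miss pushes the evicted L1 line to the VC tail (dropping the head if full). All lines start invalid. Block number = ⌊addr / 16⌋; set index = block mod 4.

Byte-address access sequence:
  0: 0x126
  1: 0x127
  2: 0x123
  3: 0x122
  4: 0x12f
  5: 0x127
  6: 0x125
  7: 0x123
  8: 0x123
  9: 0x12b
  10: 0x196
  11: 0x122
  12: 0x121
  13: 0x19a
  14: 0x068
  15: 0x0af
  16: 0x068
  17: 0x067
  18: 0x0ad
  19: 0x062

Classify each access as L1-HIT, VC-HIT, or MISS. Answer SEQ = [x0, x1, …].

0: 0x126 (blk 18, set 2) → MISS  vc=[]
1: 0x127 (blk 18, set 2) → L1-HIT  vc=[]
2: 0x123 (blk 18, set 2) → L1-HIT  vc=[]
3: 0x122 (blk 18, set 2) → L1-HIT  vc=[]
4: 0x12f (blk 18, set 2) → L1-HIT  vc=[]
5: 0x127 (blk 18, set 2) → L1-HIT  vc=[]
6: 0x125 (blk 18, set 2) → L1-HIT  vc=[]
7: 0x123 (blk 18, set 2) → L1-HIT  vc=[]
8: 0x123 (blk 18, set 2) → L1-HIT  vc=[]
9: 0x12b (blk 18, set 2) → L1-HIT  vc=[]
10: 0x196 (blk 25, set 1) → MISS  vc=[]
11: 0x122 (blk 18, set 2) → L1-HIT  vc=[]
12: 0x121 (blk 18, set 2) → L1-HIT  vc=[]
13: 0x19a (blk 25, set 1) → L1-HIT  vc=[]
14: 0x68 (blk 6, set 2) → MISS  vc=[18]
15: 0xaf (blk 10, set 2) → MISS  vc=[18, 6]
16: 0x68 (blk 6, set 2) → VC-HIT  vc=[18, 10]
17: 0x67 (blk 6, set 2) → L1-HIT  vc=[18, 10]
18: 0xad (blk 10, set 2) → VC-HIT  vc=[18, 6]
19: 0x62 (blk 6, set 2) → VC-HIT  vc=[18, 10]

SEQ = [MISS, L1-HIT, L1-HIT, L1-HIT, L1-HIT, L1-HIT, L1-HIT, L1-HIT, L1-HIT, L1-HIT, MISS, L1-HIT, L1-HIT, L1-HIT, MISS, MISS, VC-HIT, L1-HIT, VC-HIT, VC-HIT]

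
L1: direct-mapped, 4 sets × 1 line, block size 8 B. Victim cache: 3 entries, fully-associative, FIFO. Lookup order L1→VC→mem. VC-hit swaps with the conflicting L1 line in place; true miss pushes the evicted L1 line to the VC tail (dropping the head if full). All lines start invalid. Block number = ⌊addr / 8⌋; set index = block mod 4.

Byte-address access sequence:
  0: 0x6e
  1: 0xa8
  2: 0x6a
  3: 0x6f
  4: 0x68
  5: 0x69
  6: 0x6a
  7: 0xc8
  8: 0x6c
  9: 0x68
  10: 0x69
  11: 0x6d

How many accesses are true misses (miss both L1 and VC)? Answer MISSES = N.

0: 0x6e (blk 13, set 1) → MISS  vc=[]
1: 0xa8 (blk 21, set 1) → MISS  vc=[13]
2: 0x6a (blk 13, set 1) → VC-HIT  vc=[21]
3: 0x6f (blk 13, set 1) → L1-HIT  vc=[21]
4: 0x68 (blk 13, set 1) → L1-HIT  vc=[21]
5: 0x69 (blk 13, set 1) → L1-HIT  vc=[21]
6: 0x6a (blk 13, set 1) → L1-HIT  vc=[21]
7: 0xc8 (blk 25, set 1) → MISS  vc=[21, 13]
8: 0x6c (blk 13, set 1) → VC-HIT  vc=[21, 25]
9: 0x68 (blk 13, set 1) → L1-HIT  vc=[21, 25]
10: 0x69 (blk 13, set 1) → L1-HIT  vc=[21, 25]
11: 0x6d (blk 13, set 1) → L1-HIT  vc=[21, 25]

MISSES = 3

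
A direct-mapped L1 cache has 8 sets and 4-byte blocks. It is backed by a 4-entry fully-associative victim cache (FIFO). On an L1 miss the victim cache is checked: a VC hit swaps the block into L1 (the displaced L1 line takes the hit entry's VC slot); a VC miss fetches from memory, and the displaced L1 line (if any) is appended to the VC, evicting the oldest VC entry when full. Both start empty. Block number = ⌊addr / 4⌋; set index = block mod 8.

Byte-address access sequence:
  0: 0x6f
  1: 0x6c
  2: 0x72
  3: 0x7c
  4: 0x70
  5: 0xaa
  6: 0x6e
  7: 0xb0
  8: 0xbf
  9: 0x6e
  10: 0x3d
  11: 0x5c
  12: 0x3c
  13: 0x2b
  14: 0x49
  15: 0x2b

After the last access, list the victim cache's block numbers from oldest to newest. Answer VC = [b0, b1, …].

  [0] addr=0x6f blk=27 s=3: MISS | VC []
  [1] addr=0x6c blk=27 s=3: L1-HIT | VC []
  [2] addr=0x72 blk=28 s=4: MISS | VC []
  [3] addr=0x7c blk=31 s=7: MISS | VC []
  [4] addr=0x70 blk=28 s=4: L1-HIT | VC []
  [5] addr=0xaa blk=42 s=2: MISS | VC []
  [6] addr=0x6e blk=27 s=3: L1-HIT | VC []
  [7] addr=0xb0 blk=44 s=4: MISS | VC [28]
  [8] addr=0xbf blk=47 s=7: MISS | VC [28, 31]
  [9] addr=0x6e blk=27 s=3: L1-HIT | VC [28, 31]
  [10] addr=0x3d blk=15 s=7: MISS | VC [28, 31, 47]
  [11] addr=0x5c blk=23 s=7: MISS | VC [28, 31, 47, 15]
  [12] addr=0x3c blk=15 s=7: VC-HIT | VC [28, 31, 47, 23]
  [13] addr=0x2b blk=10 s=2: MISS | VC [31, 47, 23, 42]
  [14] addr=0x49 blk=18 s=2: MISS | VC [47, 23, 42, 10]
  [15] addr=0x2b blk=10 s=2: VC-HIT | VC [47, 23, 42, 18]

VC = [47, 23, 42, 18]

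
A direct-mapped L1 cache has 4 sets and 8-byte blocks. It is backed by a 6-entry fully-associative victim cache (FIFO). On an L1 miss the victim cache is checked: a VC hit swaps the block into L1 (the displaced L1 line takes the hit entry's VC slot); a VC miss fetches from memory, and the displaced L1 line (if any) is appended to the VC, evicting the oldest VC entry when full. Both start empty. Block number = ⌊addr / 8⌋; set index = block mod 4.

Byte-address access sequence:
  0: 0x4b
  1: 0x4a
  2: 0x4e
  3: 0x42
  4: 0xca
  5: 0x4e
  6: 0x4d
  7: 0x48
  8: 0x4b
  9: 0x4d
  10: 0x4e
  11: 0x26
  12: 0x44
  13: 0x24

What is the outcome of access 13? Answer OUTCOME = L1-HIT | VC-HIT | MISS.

OUTCOME = VC-HIT

#0 0x4b→b9/s1 MISS; vc=[]
#1 0x4a→b9/s1 L1-HIT; vc=[]
#2 0x4e→b9/s1 L1-HIT; vc=[]
#3 0x42→b8/s0 MISS; vc=[]
#4 0xca→b25/s1 MISS; vc=[9]
#5 0x4e→b9/s1 VC-HIT; vc=[25]
#6 0x4d→b9/s1 L1-HIT; vc=[25]
#7 0x48→b9/s1 L1-HIT; vc=[25]
#8 0x4b→b9/s1 L1-HIT; vc=[25]
#9 0x4d→b9/s1 L1-HIT; vc=[25]
#10 0x4e→b9/s1 L1-HIT; vc=[25]
#11 0x26→b4/s0 MISS; vc=[25,8]
#12 0x44→b8/s0 VC-HIT; vc=[25,4]
#13 0x24→b4/s0 VC-HIT; vc=[25,8]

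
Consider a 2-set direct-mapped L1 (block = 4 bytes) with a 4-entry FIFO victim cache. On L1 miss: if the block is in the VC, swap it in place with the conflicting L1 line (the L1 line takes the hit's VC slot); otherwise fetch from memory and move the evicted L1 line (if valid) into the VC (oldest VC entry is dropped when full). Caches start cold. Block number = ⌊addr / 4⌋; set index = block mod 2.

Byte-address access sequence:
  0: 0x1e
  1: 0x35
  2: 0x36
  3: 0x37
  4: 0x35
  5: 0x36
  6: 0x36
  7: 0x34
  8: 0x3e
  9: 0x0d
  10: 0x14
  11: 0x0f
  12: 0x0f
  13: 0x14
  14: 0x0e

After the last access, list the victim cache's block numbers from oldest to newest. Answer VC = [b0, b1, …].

0: 0x1e (blk 7, set 1) → MISS  vc=[]
1: 0x35 (blk 13, set 1) → MISS  vc=[7]
2: 0x36 (blk 13, set 1) → L1-HIT  vc=[7]
3: 0x37 (blk 13, set 1) → L1-HIT  vc=[7]
4: 0x35 (blk 13, set 1) → L1-HIT  vc=[7]
5: 0x36 (blk 13, set 1) → L1-HIT  vc=[7]
6: 0x36 (blk 13, set 1) → L1-HIT  vc=[7]
7: 0x34 (blk 13, set 1) → L1-HIT  vc=[7]
8: 0x3e (blk 15, set 1) → MISS  vc=[7, 13]
9: 0xd (blk 3, set 1) → MISS  vc=[7, 13, 15]
10: 0x14 (blk 5, set 1) → MISS  vc=[7, 13, 15, 3]
11: 0xf (blk 3, set 1) → VC-HIT  vc=[7, 13, 15, 5]
12: 0xf (blk 3, set 1) → L1-HIT  vc=[7, 13, 15, 5]
13: 0x14 (blk 5, set 1) → VC-HIT  vc=[7, 13, 15, 3]
14: 0xe (blk 3, set 1) → VC-HIT  vc=[7, 13, 15, 5]

VC = [7, 13, 15, 5]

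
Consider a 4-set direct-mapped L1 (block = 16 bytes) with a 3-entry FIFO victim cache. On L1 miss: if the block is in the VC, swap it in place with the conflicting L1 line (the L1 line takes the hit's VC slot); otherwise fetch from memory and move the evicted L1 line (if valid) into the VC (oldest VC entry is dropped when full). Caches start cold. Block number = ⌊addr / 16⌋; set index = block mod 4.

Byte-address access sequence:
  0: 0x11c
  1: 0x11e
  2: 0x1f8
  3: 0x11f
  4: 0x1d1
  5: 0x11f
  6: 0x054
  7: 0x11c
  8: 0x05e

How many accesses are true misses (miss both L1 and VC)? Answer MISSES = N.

#0 0x11c→b17/s1 MISS; vc=[]
#1 0x11e→b17/s1 L1-HIT; vc=[]
#2 0x1f8→b31/s3 MISS; vc=[]
#3 0x11f→b17/s1 L1-HIT; vc=[]
#4 0x1d1→b29/s1 MISS; vc=[17]
#5 0x11f→b17/s1 VC-HIT; vc=[29]
#6 0x54→b5/s1 MISS; vc=[29,17]
#7 0x11c→b17/s1 VC-HIT; vc=[29,5]
#8 0x5e→b5/s1 VC-HIT; vc=[29,17]

MISSES = 4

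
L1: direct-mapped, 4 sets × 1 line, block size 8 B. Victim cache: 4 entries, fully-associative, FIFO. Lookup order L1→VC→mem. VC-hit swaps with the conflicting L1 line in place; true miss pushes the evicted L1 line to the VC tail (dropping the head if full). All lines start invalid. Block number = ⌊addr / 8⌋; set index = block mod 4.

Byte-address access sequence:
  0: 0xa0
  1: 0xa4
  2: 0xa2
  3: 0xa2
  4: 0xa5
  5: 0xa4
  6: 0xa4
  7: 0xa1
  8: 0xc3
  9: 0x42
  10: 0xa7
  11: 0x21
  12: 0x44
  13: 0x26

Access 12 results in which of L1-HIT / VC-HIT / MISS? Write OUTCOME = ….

  [0] addr=0xa0 blk=20 s=0: MISS | VC []
  [1] addr=0xa4 blk=20 s=0: L1-HIT | VC []
  [2] addr=0xa2 blk=20 s=0: L1-HIT | VC []
  [3] addr=0xa2 blk=20 s=0: L1-HIT | VC []
  [4] addr=0xa5 blk=20 s=0: L1-HIT | VC []
  [5] addr=0xa4 blk=20 s=0: L1-HIT | VC []
  [6] addr=0xa4 blk=20 s=0: L1-HIT | VC []
  [7] addr=0xa1 blk=20 s=0: L1-HIT | VC []
  [8] addr=0xc3 blk=24 s=0: MISS | VC [20]
  [9] addr=0x42 blk=8 s=0: MISS | VC [20, 24]
  [10] addr=0xa7 blk=20 s=0: VC-HIT | VC [8, 24]
  [11] addr=0x21 blk=4 s=0: MISS | VC [8, 24, 20]
  [12] addr=0x44 blk=8 s=0: VC-HIT | VC [4, 24, 20]
  [13] addr=0x26 blk=4 s=0: VC-HIT | VC [8, 24, 20]

OUTCOME = VC-HIT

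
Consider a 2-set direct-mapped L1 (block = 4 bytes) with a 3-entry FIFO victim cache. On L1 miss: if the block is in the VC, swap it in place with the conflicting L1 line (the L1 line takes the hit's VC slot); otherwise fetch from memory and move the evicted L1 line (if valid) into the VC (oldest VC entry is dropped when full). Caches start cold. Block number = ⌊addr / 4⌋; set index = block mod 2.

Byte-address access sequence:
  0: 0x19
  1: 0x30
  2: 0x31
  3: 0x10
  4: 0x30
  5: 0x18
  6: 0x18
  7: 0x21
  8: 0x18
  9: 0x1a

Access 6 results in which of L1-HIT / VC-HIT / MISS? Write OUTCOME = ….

OUTCOME = L1-HIT

  [0] addr=0x19 blk=6 s=0: MISS | VC []
  [1] addr=0x30 blk=12 s=0: MISS | VC [6]
  [2] addr=0x31 blk=12 s=0: L1-HIT | VC [6]
  [3] addr=0x10 blk=4 s=0: MISS | VC [6, 12]
  [4] addr=0x30 blk=12 s=0: VC-HIT | VC [6, 4]
  [5] addr=0x18 blk=6 s=0: VC-HIT | VC [12, 4]
  [6] addr=0x18 blk=6 s=0: L1-HIT | VC [12, 4]
  [7] addr=0x21 blk=8 s=0: MISS | VC [12, 4, 6]
  [8] addr=0x18 blk=6 s=0: VC-HIT | VC [12, 4, 8]
  [9] addr=0x1a blk=6 s=0: L1-HIT | VC [12, 4, 8]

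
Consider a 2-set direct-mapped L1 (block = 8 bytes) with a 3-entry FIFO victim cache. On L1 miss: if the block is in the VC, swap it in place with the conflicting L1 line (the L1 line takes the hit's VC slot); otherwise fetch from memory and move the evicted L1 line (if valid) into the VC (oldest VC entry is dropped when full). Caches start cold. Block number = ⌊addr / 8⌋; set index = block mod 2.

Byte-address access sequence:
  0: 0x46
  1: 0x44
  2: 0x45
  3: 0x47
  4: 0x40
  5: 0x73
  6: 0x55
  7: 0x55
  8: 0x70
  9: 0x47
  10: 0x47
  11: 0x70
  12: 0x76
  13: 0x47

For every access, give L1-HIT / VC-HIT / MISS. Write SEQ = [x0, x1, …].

SEQ = [MISS, L1-HIT, L1-HIT, L1-HIT, L1-HIT, MISS, MISS, L1-HIT, VC-HIT, VC-HIT, L1-HIT, VC-HIT, L1-HIT, VC-HIT]

  [0] addr=0x46 blk=8 s=0: MISS | VC []
  [1] addr=0x44 blk=8 s=0: L1-HIT | VC []
  [2] addr=0x45 blk=8 s=0: L1-HIT | VC []
  [3] addr=0x47 blk=8 s=0: L1-HIT | VC []
  [4] addr=0x40 blk=8 s=0: L1-HIT | VC []
  [5] addr=0x73 blk=14 s=0: MISS | VC [8]
  [6] addr=0x55 blk=10 s=0: MISS | VC [8, 14]
  [7] addr=0x55 blk=10 s=0: L1-HIT | VC [8, 14]
  [8] addr=0x70 blk=14 s=0: VC-HIT | VC [8, 10]
  [9] addr=0x47 blk=8 s=0: VC-HIT | VC [14, 10]
  [10] addr=0x47 blk=8 s=0: L1-HIT | VC [14, 10]
  [11] addr=0x70 blk=14 s=0: VC-HIT | VC [8, 10]
  [12] addr=0x76 blk=14 s=0: L1-HIT | VC [8, 10]
  [13] addr=0x47 blk=8 s=0: VC-HIT | VC [14, 10]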